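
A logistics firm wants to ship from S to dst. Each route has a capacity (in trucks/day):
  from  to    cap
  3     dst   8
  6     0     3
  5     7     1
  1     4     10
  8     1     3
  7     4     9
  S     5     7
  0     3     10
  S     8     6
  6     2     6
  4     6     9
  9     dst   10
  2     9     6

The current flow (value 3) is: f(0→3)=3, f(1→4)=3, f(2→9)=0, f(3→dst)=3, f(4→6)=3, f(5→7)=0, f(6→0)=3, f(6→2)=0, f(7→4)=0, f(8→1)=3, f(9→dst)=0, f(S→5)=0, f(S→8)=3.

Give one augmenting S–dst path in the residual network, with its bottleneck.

S→5→7→4→6→2→9→dst, bottleneck 1

Residual along S→5→7→4→6→2→9→dst: S→5: 7, 5→7: 1, 7→4: 9, 4→6: 6, 6→2: 6, 2→9: 6, 9→dst: 10.
Bottleneck = min = 1.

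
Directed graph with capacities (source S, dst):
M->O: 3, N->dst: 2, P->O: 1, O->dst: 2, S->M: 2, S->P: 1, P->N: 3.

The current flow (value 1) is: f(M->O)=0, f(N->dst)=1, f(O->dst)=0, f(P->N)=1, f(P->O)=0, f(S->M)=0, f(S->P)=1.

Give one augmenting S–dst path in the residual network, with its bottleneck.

S->M->O->dst, bottleneck 2

Residual along S->M->O->dst: S->M: 2, M->O: 3, O->dst: 2.
Bottleneck = min = 2.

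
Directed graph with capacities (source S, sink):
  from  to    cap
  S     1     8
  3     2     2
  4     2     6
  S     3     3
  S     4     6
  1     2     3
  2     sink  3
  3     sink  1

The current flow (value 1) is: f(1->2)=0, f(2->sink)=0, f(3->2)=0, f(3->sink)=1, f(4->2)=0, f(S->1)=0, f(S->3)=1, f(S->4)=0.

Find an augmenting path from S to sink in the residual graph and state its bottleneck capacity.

S->4->2->sink, bottleneck 3

Residual along S->4->2->sink: S->4: 6, 4->2: 6, 2->sink: 3.
Bottleneck = min = 3.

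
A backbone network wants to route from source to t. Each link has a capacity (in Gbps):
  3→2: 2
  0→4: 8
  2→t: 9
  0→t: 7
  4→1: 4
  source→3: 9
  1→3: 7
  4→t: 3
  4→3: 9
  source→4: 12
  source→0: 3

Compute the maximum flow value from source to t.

8

Augment source→0→t: bottleneck 3. Total 3.
Augment source→4→t: bottleneck 3. Total 6.
Augment source→3→2→t: bottleneck 2. Total 8.
No augmenting path remains in the residual graph.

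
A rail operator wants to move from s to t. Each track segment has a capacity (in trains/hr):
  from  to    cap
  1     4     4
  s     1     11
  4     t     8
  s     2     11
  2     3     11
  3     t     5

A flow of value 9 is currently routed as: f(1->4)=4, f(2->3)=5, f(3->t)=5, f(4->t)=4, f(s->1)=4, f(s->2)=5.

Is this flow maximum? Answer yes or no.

Yes

Residual reachable from s: {1, 2, 3, s}; t is not reachable.
Saturated cut: 1->4, 3->t with total capacity 9 = current flow value. Flow is maximum.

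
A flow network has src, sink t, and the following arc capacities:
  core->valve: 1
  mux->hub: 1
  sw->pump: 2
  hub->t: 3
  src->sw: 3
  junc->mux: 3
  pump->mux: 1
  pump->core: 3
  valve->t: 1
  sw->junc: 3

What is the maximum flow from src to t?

Augment src->sw->junc->mux->hub->t: bottleneck 1. Total 1.
Augment src->sw->pump->core->valve->t: bottleneck 1. Total 2.
No augmenting path remains in the residual graph.

2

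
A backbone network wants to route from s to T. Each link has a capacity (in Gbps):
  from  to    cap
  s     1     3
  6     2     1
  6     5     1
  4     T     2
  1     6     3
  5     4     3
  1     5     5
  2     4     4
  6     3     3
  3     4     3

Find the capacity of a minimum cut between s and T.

Max flow = 2 (via 1 augmenting path).
In the residual at optimum, the set reachable from s is {1, 2, 3, 4, 5, 6, s}.
Cut edges: 4->T (cap 2). Sum = 2.

2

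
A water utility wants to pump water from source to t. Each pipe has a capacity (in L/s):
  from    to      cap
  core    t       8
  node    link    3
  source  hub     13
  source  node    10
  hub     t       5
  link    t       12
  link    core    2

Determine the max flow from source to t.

8

Augment source->hub->t: bottleneck 5. Total 5.
Augment source->node->link->t: bottleneck 3. Total 8.
No augmenting path remains in the residual graph.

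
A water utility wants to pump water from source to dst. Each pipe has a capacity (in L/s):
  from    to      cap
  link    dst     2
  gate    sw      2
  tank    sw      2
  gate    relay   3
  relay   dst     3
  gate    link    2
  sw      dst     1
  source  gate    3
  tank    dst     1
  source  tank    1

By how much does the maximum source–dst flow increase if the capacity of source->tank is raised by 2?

Original max flow = 4.
After raising cap(source->tank), augmenting paths through that edge carry 1 more unit.
New max flow = 5. Increase = 1.

1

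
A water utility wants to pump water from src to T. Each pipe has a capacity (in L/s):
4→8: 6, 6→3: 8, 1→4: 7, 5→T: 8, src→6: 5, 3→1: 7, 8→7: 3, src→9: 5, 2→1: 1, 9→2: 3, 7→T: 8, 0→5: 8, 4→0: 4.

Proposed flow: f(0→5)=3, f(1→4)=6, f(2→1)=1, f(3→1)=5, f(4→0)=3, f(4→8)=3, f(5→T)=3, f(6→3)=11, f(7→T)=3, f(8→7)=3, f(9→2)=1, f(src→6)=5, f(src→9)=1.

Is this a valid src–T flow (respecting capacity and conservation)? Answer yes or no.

Capacity violated on 6→3: flow 11 > capacity 8.

No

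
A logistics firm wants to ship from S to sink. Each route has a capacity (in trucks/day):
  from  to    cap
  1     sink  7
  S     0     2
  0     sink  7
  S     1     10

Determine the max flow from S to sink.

9

Augment S→0→sink: bottleneck 2. Total 2.
Augment S→1→sink: bottleneck 7. Total 9.
No augmenting path remains in the residual graph.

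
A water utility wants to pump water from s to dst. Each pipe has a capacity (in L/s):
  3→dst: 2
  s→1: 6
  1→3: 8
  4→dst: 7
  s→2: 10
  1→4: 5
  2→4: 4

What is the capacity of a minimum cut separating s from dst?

9

Max flow = 9 (via 3 augmenting paths).
In the residual at optimum, the set reachable from s is {1, 2, 3, 4, s}.
Cut edges: 4→dst (cap 7), 3→dst (cap 2). Sum = 9.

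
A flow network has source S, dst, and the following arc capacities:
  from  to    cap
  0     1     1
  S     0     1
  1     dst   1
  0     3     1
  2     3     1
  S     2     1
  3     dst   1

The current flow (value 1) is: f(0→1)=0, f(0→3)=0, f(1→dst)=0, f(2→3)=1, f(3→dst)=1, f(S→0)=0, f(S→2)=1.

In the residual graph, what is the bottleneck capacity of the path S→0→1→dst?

Residual capacities along the path: S→0: 1, 0→1: 1, 1→dst: 1.
Minimum is 1.

1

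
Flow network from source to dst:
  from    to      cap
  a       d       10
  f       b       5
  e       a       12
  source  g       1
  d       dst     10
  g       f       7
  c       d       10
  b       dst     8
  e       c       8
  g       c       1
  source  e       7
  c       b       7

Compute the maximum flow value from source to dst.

Augment source->g->f->b->dst: bottleneck 1. Total 1.
Augment source->e->c->b->dst: bottleneck 7. Total 8.
No augmenting path remains in the residual graph.

8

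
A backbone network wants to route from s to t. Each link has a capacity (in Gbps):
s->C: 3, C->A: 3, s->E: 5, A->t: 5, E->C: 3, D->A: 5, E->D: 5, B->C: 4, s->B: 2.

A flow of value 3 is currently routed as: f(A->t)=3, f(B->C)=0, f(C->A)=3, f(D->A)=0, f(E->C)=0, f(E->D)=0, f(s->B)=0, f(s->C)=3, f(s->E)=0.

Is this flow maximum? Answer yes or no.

Residual path s->E->D->A->t has bottleneck 2 > 0.
Pushing 2 along it raises the flow to 5, so the given flow is not maximum.

No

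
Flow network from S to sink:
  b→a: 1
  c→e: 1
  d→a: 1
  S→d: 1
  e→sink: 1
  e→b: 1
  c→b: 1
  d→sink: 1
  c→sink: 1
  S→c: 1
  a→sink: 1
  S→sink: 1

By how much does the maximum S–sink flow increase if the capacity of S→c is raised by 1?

Original max flow = 3.
After raising cap(S→c), augmenting paths through that edge carry 1 more unit.
New max flow = 4. Increase = 1.

1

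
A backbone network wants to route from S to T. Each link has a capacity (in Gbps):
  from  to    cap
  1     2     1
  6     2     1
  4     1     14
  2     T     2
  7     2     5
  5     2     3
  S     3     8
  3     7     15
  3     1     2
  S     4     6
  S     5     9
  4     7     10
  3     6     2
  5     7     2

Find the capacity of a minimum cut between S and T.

Max flow = 2 (via 1 augmenting path).
In the residual at optimum, the set reachable from S is {1, 2, 3, 4, 5, 6, 7, S}.
Cut edges: 2→T (cap 2). Sum = 2.

2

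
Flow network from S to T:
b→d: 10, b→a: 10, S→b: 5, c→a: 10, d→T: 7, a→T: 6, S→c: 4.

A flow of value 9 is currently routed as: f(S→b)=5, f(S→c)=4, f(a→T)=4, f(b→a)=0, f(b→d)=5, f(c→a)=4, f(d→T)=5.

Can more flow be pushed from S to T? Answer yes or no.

Residual reachable from S: {S}; T is not reachable.
Saturated cut: S→b, S→c with total capacity 9 = current flow value. Flow is maximum.

No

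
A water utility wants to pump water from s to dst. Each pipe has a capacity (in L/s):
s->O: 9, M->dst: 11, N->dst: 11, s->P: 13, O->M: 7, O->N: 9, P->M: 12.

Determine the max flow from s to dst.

20

Augment s->P->M->dst: bottleneck 11. Total 11.
Augment s->O->N->dst: bottleneck 9. Total 20.
No augmenting path remains in the residual graph.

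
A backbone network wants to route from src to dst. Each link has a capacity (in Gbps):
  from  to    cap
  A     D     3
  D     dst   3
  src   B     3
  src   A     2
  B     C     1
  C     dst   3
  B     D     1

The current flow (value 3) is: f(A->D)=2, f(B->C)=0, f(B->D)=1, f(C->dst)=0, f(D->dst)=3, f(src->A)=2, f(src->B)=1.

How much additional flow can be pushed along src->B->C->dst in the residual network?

1

Residual capacities along the path: src->B: 2, B->C: 1, C->dst: 3.
Minimum is 1.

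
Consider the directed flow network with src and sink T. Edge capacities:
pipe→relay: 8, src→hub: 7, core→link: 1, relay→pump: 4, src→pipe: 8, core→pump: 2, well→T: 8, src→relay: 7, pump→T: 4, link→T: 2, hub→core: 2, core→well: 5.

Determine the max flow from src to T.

Augment src→relay→pump→T: bottleneck 4. Total 4.
Augment src→hub→core→link→T: bottleneck 1. Total 5.
Augment src→hub→core→well→T: bottleneck 1. Total 6.
No augmenting path remains in the residual graph.

6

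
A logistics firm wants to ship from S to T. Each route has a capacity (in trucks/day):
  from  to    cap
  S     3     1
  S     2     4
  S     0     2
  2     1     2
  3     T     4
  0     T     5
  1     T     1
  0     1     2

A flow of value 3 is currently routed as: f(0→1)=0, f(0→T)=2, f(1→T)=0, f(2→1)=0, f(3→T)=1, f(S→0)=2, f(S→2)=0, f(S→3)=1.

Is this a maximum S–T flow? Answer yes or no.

No

Residual path S→2→1→T has bottleneck 1 > 0.
Pushing 1 along it raises the flow to 4, so the given flow is not maximum.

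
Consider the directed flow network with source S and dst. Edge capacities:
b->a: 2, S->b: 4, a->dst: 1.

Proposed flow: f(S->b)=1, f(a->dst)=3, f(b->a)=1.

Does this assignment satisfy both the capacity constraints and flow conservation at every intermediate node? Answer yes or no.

No

Capacity violated on a->dst: flow 3 > capacity 1.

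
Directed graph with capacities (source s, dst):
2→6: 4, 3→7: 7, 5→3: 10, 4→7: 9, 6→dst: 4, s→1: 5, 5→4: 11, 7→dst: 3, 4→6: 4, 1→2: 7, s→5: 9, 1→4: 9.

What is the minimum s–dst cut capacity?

Max flow = 7 (via 3 augmenting paths).
In the residual at optimum, the set reachable from s is {1, 2, 3, 4, 5, 6, 7, s}.
Cut edges: 6→dst (cap 4), 7→dst (cap 3). Sum = 7.

7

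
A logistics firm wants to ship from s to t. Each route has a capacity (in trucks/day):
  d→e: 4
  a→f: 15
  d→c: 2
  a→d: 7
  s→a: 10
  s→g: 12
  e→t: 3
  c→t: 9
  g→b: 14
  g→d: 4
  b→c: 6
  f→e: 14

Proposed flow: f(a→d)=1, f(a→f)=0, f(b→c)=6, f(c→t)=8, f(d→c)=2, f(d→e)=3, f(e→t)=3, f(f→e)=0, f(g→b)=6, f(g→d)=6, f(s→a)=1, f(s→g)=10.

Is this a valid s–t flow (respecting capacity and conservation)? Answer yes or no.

No

Capacity violated on g→d: flow 6 > capacity 4.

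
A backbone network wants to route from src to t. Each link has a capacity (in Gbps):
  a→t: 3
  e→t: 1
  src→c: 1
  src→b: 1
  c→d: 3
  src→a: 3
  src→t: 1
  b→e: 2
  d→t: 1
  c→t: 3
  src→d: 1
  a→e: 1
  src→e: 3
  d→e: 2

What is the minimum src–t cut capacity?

7

Max flow = 7 (via 5 augmenting paths).
In the residual at optimum, the set reachable from src is {b, e, src}.
Cut edges: src→a (cap 3), src→c (cap 1), src→d (cap 1), src→t (cap 1), e→t (cap 1). Sum = 7.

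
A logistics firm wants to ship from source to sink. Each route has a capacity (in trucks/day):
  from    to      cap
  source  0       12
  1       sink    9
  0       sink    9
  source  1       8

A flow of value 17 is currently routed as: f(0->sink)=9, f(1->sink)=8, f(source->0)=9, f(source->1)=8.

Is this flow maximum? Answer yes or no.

Residual reachable from source: {0, source}; sink is not reachable.
Saturated cut: source->1, 0->sink with total capacity 17 = current flow value. Flow is maximum.

Yes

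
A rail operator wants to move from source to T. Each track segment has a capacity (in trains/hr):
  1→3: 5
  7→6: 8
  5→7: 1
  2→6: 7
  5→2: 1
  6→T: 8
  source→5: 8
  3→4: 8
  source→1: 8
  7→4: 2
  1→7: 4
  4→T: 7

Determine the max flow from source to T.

Augment source→1→3→4→T: bottleneck 5. Total 5.
Augment source→1→7→4→T: bottleneck 2. Total 7.
Augment source→1→7→6→T: bottleneck 1. Total 8.
Augment source→5→7→6→T: bottleneck 1. Total 9.
Augment source→5→2→6→T: bottleneck 1. Total 10.
No augmenting path remains in the residual graph.

10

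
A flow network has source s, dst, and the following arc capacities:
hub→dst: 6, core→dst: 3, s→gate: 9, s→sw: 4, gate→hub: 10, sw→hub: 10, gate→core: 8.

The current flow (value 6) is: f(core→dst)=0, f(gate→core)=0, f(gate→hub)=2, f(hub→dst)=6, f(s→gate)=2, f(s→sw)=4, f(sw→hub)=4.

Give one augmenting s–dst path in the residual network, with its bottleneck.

Residual along s→gate→core→dst: s→gate: 7, gate→core: 8, core→dst: 3.
Bottleneck = min = 3.

s→gate→core→dst, bottleneck 3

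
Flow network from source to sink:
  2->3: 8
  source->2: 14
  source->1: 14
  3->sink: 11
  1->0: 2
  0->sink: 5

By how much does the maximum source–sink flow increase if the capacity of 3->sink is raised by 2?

Original max flow = 10.
Edge 3->sink does not cross the min cut (source side {1, 2, source}), so extra capacity there cannot help.
New max flow = 10. Increase = 0.

0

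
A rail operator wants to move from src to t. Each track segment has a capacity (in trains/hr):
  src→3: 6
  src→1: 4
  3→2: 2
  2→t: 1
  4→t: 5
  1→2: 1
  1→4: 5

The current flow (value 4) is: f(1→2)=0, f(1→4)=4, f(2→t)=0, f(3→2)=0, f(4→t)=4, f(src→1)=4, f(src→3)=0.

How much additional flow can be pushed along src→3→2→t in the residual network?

1

Residual capacities along the path: src→3: 6, 3→2: 2, 2→t: 1.
Minimum is 1.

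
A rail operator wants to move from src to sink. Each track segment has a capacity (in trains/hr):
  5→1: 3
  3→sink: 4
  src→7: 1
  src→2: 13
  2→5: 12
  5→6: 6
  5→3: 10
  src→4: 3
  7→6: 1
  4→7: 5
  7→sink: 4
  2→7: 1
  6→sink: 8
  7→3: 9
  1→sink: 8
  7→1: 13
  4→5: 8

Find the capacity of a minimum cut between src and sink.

Max flow = 17 (via 6 augmenting paths).
In the residual at optimum, the set reachable from src is {src}.
Cut edges: src→4 (cap 3), src→2 (cap 13), src→7 (cap 1). Sum = 17.

17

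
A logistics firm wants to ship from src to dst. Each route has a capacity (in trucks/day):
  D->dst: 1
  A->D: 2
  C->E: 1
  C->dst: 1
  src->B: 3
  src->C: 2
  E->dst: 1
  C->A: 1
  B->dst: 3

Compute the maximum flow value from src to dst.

Augment src->C->dst: bottleneck 1. Total 1.
Augment src->B->dst: bottleneck 3. Total 4.
Augment src->C->E->dst: bottleneck 1. Total 5.
No augmenting path remains in the residual graph.

5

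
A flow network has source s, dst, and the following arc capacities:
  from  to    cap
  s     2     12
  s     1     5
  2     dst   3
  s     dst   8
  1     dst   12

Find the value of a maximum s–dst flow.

16

Augment s→dst: bottleneck 8. Total 8.
Augment s→2→dst: bottleneck 3. Total 11.
Augment s→1→dst: bottleneck 5. Total 16.
No augmenting path remains in the residual graph.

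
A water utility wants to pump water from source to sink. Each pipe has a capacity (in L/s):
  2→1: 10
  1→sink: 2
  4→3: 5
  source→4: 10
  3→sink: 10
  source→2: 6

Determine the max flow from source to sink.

Augment source→2→1→sink: bottleneck 2. Total 2.
Augment source→4→3→sink: bottleneck 5. Total 7.
No augmenting path remains in the residual graph.

7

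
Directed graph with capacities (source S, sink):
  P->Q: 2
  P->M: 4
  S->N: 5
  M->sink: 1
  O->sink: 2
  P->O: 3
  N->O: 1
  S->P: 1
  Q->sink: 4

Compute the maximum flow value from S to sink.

Augment S->P->Q->sink: bottleneck 1. Total 1.
Augment S->N->O->sink: bottleneck 1. Total 2.
No augmenting path remains in the residual graph.

2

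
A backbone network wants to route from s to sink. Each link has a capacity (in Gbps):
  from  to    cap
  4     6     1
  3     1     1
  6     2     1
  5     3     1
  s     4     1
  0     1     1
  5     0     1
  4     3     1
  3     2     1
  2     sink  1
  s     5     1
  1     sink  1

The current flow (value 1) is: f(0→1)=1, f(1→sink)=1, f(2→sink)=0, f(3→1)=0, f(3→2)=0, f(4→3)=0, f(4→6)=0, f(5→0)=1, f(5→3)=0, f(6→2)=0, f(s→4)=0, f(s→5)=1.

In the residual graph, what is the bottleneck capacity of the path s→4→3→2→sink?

Residual capacities along the path: s→4: 1, 4→3: 1, 3→2: 1, 2→sink: 1.
Minimum is 1.

1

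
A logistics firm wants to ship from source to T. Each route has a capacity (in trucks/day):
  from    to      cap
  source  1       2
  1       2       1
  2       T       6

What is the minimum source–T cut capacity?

Max flow = 1 (via 1 augmenting path).
In the residual at optimum, the set reachable from source is {1, source}.
Cut edges: 1->2 (cap 1). Sum = 1.

1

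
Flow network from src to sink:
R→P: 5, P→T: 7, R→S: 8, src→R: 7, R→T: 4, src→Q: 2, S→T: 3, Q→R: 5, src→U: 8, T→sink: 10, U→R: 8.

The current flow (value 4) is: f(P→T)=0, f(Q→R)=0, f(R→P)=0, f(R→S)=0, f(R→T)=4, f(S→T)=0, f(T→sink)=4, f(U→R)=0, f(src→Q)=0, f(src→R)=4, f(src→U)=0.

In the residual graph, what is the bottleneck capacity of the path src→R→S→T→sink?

Residual capacities along the path: src→R: 3, R→S: 8, S→T: 3, T→sink: 6.
Minimum is 3.

3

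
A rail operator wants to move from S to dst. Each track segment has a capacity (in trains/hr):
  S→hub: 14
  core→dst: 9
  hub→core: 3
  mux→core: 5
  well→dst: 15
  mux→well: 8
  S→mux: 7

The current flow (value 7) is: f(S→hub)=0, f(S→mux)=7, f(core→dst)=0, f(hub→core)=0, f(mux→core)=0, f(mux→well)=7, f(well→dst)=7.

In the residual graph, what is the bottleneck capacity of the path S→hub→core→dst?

Residual capacities along the path: S→hub: 14, hub→core: 3, core→dst: 9.
Minimum is 3.

3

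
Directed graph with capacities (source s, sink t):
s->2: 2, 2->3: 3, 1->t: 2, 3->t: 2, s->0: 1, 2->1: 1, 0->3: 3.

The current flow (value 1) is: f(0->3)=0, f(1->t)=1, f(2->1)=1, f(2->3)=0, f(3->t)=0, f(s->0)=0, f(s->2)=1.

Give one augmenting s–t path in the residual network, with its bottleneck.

s->2->3->t, bottleneck 1

Residual along s->2->3->t: s->2: 1, 2->3: 3, 3->t: 2.
Bottleneck = min = 1.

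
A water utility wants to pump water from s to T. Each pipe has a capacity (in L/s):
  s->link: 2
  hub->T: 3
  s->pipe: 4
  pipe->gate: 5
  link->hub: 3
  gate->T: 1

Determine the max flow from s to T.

3

Augment s->link->hub->T: bottleneck 2. Total 2.
Augment s->pipe->gate->T: bottleneck 1. Total 3.
No augmenting path remains in the residual graph.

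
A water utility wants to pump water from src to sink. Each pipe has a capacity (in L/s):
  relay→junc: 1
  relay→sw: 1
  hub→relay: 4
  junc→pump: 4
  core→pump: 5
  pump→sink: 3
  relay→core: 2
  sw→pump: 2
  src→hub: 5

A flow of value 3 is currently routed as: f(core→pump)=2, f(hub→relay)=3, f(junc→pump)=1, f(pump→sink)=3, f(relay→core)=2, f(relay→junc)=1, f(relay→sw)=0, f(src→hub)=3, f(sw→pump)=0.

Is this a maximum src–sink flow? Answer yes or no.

Yes

Residual reachable from src: {core, hub, junc, pump, relay, src, sw}; sink is not reachable.
Saturated cut: pump→sink with total capacity 3 = current flow value. Flow is maximum.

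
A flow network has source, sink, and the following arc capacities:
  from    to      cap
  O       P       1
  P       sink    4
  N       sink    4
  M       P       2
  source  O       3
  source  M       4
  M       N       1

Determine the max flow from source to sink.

Augment source→O→P→sink: bottleneck 1. Total 1.
Augment source→M→P→sink: bottleneck 2. Total 3.
Augment source→M→N→sink: bottleneck 1. Total 4.
No augmenting path remains in the residual graph.

4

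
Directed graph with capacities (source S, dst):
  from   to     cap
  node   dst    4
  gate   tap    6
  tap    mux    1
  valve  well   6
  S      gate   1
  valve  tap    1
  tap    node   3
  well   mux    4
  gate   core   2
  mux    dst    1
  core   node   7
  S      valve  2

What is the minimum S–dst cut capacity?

3

Max flow = 3 (via 3 augmenting paths).
In the residual at optimum, the set reachable from S is {S}.
Cut edges: S->gate (cap 1), S->valve (cap 2). Sum = 3.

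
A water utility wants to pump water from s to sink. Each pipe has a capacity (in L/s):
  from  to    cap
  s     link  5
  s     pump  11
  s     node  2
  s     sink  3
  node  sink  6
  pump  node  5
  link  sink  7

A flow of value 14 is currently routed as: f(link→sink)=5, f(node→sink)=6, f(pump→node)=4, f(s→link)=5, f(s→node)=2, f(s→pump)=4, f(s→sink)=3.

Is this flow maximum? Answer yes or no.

Yes

Residual reachable from s: {node, pump, s}; sink is not reachable.
Saturated cut: s→link, s→sink, node→sink with total capacity 14 = current flow value. Flow is maximum.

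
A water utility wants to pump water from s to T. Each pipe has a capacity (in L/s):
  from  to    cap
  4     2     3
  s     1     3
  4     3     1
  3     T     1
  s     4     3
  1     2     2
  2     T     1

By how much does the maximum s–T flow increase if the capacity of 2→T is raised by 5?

Original max flow = 2.
After raising cap(2→T), augmenting paths through that edge carry 3 more units.
New max flow = 5. Increase = 3.

3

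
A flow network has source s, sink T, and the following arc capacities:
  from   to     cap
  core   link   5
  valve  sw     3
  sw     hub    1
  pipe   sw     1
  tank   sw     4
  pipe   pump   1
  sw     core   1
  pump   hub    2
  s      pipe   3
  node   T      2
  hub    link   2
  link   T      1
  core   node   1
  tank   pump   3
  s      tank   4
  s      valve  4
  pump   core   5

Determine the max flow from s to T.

Augment s->valve->sw->core->node->T: bottleneck 1. Total 1.
Augment s->valve->sw->hub->link->T: bottleneck 1. Total 2.
No augmenting path remains in the residual graph.

2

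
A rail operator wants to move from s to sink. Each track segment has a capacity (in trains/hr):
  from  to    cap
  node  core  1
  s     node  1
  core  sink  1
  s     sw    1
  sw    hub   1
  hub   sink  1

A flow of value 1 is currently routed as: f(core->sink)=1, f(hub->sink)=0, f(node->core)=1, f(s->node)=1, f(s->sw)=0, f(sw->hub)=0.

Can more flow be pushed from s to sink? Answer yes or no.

Residual path s->sw->hub->sink has bottleneck 1 > 0.
Pushing 1 along it raises the flow to 2, so the given flow is not maximum.

Yes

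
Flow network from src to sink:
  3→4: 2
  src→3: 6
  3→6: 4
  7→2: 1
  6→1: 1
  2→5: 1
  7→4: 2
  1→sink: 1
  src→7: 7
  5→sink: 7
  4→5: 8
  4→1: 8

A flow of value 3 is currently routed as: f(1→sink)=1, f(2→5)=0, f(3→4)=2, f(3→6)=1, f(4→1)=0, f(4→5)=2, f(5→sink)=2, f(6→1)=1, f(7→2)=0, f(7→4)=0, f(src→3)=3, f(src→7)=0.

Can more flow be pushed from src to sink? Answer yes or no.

Yes

Residual path src→7→4→5→sink has bottleneck 2 > 0.
Pushing 2 along it raises the flow to 5, so the given flow is not maximum.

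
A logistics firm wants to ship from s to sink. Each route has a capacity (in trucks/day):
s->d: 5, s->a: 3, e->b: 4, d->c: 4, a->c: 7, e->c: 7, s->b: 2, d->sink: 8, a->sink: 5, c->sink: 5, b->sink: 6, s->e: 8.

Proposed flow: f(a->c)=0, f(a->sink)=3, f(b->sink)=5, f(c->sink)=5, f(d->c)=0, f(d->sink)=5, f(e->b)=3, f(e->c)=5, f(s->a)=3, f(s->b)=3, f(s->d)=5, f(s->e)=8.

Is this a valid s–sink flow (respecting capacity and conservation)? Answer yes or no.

Capacity violated on s->b: flow 3 > capacity 2.

No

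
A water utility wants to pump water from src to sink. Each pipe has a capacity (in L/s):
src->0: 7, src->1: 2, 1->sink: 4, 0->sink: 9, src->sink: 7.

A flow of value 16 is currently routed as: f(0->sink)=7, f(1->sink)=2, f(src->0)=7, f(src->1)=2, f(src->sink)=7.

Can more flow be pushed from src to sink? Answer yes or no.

No

Residual reachable from src: {src}; sink is not reachable.
Saturated cut: src->1, src->0, src->sink with total capacity 16 = current flow value. Flow is maximum.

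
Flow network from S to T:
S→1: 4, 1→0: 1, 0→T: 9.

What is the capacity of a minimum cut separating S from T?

1

Max flow = 1 (via 1 augmenting path).
In the residual at optimum, the set reachable from S is {1, S}.
Cut edges: 1→0 (cap 1). Sum = 1.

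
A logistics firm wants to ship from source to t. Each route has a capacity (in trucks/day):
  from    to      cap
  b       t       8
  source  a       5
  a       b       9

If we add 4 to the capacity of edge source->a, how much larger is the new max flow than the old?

Original max flow = 5.
After raising cap(source->a), augmenting paths through that edge carry 3 more units.
New max flow = 8. Increase = 3.

3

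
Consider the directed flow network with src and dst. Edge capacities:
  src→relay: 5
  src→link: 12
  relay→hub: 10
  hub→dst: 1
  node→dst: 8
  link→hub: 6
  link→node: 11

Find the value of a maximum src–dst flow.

9

Augment src→relay→hub→dst: bottleneck 1. Total 1.
Augment src→link→node→dst: bottleneck 8. Total 9.
No augmenting path remains in the residual graph.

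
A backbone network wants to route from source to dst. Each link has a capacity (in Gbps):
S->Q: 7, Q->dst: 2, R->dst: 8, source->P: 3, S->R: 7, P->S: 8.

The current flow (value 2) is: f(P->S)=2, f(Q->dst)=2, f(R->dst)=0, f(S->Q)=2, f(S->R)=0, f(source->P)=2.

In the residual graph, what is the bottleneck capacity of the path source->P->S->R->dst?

Residual capacities along the path: source->P: 1, P->S: 6, S->R: 7, R->dst: 8.
Minimum is 1.

1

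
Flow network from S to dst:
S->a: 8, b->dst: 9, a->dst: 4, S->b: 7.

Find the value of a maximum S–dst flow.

Augment S->a->dst: bottleneck 4. Total 4.
Augment S->b->dst: bottleneck 7. Total 11.
No augmenting path remains in the residual graph.

11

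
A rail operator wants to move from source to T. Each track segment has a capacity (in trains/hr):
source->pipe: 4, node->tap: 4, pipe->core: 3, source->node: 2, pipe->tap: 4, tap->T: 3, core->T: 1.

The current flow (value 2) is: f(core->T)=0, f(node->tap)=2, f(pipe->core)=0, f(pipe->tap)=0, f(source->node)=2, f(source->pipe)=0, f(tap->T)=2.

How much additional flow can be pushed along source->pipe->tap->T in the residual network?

1

Residual capacities along the path: source->pipe: 4, pipe->tap: 4, tap->T: 1.
Minimum is 1.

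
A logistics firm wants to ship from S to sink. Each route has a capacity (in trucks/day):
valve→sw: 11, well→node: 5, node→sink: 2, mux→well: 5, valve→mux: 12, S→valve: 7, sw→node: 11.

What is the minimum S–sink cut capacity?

Max flow = 2 (via 1 augmenting path).
In the residual at optimum, the set reachable from S is {S, mux, node, sw, valve, well}.
Cut edges: node→sink (cap 2). Sum = 2.

2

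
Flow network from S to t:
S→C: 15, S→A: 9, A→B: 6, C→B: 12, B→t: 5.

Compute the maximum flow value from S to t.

Augment S→C→B→t: bottleneck 5. Total 5.
No augmenting path remains in the residual graph.

5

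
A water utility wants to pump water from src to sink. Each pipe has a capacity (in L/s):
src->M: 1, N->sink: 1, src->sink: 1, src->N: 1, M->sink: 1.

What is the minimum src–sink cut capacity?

Max flow = 3 (via 3 augmenting paths).
In the residual at optimum, the set reachable from src is {src}.
Cut edges: src->N (cap 1), src->M (cap 1), src->sink (cap 1). Sum = 3.

3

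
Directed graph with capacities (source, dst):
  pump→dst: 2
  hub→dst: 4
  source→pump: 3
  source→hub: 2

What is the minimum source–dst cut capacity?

4

Max flow = 4 (via 2 augmenting paths).
In the residual at optimum, the set reachable from source is {pump, source}.
Cut edges: source→hub (cap 2), pump→dst (cap 2). Sum = 4.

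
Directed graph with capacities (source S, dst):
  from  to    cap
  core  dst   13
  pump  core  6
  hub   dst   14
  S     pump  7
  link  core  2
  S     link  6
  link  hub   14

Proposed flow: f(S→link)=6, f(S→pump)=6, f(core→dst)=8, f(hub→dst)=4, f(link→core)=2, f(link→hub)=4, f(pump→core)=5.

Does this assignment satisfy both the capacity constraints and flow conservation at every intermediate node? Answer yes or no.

No

Conservation fails at pump: inflow 6 ≠ outflow 5.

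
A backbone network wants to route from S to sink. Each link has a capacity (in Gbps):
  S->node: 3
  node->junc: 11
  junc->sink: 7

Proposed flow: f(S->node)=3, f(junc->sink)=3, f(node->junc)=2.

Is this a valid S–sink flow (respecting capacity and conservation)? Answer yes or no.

Conservation fails at node: inflow 3 ≠ outflow 2.

No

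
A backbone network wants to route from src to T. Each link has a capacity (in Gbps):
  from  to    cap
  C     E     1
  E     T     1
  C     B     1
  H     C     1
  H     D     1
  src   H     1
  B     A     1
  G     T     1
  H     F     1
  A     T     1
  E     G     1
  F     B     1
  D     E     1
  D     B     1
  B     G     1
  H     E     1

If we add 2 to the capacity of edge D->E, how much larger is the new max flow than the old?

0

Original max flow = 1.
Edge D->E does not cross the min cut (source side {src}), so extra capacity there cannot help.
New max flow = 1. Increase = 0.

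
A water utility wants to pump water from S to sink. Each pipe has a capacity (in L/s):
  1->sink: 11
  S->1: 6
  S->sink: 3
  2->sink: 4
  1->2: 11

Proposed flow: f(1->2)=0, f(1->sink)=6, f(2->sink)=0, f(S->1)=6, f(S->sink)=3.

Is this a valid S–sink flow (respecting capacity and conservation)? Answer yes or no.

Yes

Every edge has 0 ≤ f(e) ≤ cap(e).
At each intermediate node, inflow equals outflow.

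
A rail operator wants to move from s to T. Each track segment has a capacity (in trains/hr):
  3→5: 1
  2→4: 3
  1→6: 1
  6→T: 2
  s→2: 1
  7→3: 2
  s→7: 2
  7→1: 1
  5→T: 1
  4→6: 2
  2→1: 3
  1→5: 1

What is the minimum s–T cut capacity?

Max flow = 3 (via 3 augmenting paths).
In the residual at optimum, the set reachable from s is {s}.
Cut edges: s→7 (cap 2), s→2 (cap 1). Sum = 3.

3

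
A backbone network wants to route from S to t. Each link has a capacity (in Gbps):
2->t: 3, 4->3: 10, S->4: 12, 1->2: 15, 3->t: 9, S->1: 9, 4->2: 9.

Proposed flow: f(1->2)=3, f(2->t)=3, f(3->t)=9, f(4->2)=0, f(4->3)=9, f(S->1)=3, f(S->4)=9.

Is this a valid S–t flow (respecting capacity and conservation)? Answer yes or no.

Yes

Every edge has 0 ≤ f(e) ≤ cap(e).
At each intermediate node, inflow equals outflow.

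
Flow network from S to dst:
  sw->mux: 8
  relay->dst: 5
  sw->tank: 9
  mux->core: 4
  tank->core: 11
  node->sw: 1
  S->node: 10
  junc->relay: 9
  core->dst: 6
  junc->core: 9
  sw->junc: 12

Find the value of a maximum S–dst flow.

1

Augment S->node->sw->junc->relay->dst: bottleneck 1. Total 1.
No augmenting path remains in the residual graph.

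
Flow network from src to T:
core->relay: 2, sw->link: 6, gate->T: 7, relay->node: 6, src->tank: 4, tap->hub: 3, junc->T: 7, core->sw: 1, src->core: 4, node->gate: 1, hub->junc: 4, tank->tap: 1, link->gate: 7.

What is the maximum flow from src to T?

3

Augment src->tank->tap->hub->junc->T: bottleneck 1. Total 1.
Augment src->core->relay->node->gate->T: bottleneck 1. Total 2.
Augment src->core->sw->link->gate->T: bottleneck 1. Total 3.
No augmenting path remains in the residual graph.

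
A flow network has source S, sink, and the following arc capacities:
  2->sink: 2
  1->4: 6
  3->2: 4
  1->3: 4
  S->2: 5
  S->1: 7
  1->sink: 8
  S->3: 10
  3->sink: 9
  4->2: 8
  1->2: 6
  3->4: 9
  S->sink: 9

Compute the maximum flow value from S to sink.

Augment S->sink: bottleneck 9. Total 9.
Augment S->1->sink: bottleneck 7. Total 16.
Augment S->3->sink: bottleneck 9. Total 25.
Augment S->2->sink: bottleneck 2. Total 27.
No augmenting path remains in the residual graph.

27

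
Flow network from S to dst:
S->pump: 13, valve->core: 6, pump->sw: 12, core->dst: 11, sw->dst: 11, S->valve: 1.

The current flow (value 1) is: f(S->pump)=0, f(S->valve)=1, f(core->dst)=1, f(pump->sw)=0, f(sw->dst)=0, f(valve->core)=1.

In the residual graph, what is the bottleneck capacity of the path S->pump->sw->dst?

Residual capacities along the path: S->pump: 13, pump->sw: 12, sw->dst: 11.
Minimum is 11.

11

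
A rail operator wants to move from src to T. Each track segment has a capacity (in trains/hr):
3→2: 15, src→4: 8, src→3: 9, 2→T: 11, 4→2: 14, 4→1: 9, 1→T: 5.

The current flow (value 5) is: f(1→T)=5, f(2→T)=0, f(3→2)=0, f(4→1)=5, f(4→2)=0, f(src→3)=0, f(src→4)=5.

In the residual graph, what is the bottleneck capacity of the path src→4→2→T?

Residual capacities along the path: src→4: 3, 4→2: 14, 2→T: 11.
Minimum is 3.

3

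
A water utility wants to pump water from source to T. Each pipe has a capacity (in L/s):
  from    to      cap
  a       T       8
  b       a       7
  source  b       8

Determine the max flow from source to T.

7

Augment source→b→a→T: bottleneck 7. Total 7.
No augmenting path remains in the residual graph.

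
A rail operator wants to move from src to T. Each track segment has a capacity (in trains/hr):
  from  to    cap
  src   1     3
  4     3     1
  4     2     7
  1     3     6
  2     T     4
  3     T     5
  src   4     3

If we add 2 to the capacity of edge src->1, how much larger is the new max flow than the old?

Original max flow = 6.
After raising cap(src->1), augmenting paths through that edge carry 2 more units.
New max flow = 8. Increase = 2.

2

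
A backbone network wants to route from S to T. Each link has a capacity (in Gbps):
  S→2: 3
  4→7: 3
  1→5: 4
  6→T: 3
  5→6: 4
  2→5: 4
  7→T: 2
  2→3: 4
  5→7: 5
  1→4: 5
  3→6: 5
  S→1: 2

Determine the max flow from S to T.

Augment S→2→3→6→T: bottleneck 3. Total 3.
Augment S→1→5→7→T: bottleneck 2. Total 5.
No augmenting path remains in the residual graph.

5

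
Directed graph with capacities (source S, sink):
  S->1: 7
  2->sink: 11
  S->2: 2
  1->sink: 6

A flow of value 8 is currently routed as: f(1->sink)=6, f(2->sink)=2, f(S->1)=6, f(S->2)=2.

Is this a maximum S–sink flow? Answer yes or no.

Yes

Residual reachable from S: {1, S}; sink is not reachable.
Saturated cut: S->2, 1->sink with total capacity 8 = current flow value. Flow is maximum.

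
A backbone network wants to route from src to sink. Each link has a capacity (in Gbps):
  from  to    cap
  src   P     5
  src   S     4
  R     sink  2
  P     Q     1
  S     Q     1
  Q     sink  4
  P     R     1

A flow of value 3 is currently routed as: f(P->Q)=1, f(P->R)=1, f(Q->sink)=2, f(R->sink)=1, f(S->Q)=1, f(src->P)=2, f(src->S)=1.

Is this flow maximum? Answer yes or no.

Residual reachable from src: {P, S, src}; sink is not reachable.
Saturated cut: P->R, P->Q, S->Q with total capacity 3 = current flow value. Flow is maximum.

Yes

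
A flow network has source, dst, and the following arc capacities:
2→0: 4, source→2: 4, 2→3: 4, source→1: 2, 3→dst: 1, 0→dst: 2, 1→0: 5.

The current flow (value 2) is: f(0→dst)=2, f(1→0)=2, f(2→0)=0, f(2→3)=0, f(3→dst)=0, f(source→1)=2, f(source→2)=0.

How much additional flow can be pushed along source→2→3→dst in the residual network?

Residual capacities along the path: source→2: 4, 2→3: 4, 3→dst: 1.
Minimum is 1.

1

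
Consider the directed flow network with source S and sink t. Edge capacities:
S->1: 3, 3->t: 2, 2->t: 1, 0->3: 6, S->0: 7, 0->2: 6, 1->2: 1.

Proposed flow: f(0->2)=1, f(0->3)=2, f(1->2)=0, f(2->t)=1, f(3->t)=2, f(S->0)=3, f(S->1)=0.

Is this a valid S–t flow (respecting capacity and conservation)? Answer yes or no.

Every edge has 0 ≤ f(e) ≤ cap(e).
At each intermediate node, inflow equals outflow.

Yes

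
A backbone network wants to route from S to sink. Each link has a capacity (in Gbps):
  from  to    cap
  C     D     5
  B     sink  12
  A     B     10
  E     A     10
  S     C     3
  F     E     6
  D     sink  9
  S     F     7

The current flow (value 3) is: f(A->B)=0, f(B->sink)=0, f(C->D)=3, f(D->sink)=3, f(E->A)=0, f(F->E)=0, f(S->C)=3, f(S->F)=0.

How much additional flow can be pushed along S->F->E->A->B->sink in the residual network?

Residual capacities along the path: S->F: 7, F->E: 6, E->A: 10, A->B: 10, B->sink: 12.
Minimum is 6.

6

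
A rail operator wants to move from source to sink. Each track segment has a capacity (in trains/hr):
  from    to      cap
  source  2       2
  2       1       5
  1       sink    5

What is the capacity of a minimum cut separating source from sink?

2

Max flow = 2 (via 1 augmenting path).
In the residual at optimum, the set reachable from source is {source}.
Cut edges: source->2 (cap 2). Sum = 2.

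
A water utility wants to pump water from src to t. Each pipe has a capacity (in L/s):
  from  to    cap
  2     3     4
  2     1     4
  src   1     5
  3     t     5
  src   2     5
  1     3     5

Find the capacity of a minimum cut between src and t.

Max flow = 5 (via 2 augmenting paths).
In the residual at optimum, the set reachable from src is {1, 2, 3, src}.
Cut edges: 3->t (cap 5). Sum = 5.

5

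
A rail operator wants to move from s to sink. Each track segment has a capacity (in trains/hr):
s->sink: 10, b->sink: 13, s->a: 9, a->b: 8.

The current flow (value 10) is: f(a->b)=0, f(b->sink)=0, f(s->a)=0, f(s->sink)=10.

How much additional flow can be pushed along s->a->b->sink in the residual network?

8

Residual capacities along the path: s->a: 9, a->b: 8, b->sink: 13.
Minimum is 8.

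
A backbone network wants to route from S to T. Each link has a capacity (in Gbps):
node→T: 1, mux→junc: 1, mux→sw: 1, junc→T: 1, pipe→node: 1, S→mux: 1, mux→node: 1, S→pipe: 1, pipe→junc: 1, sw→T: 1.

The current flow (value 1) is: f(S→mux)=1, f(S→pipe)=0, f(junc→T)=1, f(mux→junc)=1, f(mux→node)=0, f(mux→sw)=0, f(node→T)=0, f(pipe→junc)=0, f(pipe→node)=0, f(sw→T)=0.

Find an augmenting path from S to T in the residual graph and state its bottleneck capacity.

Residual along S→pipe→node→T: S→pipe: 1, pipe→node: 1, node→T: 1.
Bottleneck = min = 1.

S→pipe→node→T, bottleneck 1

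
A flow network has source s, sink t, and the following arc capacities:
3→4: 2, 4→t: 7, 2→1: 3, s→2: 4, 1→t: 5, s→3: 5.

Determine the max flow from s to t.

Augment s→2→1→t: bottleneck 3. Total 3.
Augment s→3→4→t: bottleneck 2. Total 5.
No augmenting path remains in the residual graph.

5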